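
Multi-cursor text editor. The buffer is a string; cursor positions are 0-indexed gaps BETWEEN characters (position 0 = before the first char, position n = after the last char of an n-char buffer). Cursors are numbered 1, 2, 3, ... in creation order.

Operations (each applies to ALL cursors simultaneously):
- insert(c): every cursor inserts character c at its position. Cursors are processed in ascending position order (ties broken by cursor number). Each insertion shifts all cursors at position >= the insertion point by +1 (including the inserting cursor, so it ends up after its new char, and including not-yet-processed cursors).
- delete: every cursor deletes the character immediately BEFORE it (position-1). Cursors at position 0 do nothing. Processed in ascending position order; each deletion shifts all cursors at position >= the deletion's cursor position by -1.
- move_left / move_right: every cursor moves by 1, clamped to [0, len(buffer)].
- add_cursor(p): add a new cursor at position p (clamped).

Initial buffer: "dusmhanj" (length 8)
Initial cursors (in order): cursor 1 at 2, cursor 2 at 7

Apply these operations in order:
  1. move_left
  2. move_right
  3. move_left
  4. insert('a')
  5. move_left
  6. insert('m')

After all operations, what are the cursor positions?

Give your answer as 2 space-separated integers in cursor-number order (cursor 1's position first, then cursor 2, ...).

Answer: 2 9

Derivation:
After op 1 (move_left): buffer="dusmhanj" (len 8), cursors c1@1 c2@6, authorship ........
After op 2 (move_right): buffer="dusmhanj" (len 8), cursors c1@2 c2@7, authorship ........
After op 3 (move_left): buffer="dusmhanj" (len 8), cursors c1@1 c2@6, authorship ........
After op 4 (insert('a')): buffer="dausmhaanj" (len 10), cursors c1@2 c2@8, authorship .1.....2..
After op 5 (move_left): buffer="dausmhaanj" (len 10), cursors c1@1 c2@7, authorship .1.....2..
After op 6 (insert('m')): buffer="dmausmhamanj" (len 12), cursors c1@2 c2@9, authorship .11.....22..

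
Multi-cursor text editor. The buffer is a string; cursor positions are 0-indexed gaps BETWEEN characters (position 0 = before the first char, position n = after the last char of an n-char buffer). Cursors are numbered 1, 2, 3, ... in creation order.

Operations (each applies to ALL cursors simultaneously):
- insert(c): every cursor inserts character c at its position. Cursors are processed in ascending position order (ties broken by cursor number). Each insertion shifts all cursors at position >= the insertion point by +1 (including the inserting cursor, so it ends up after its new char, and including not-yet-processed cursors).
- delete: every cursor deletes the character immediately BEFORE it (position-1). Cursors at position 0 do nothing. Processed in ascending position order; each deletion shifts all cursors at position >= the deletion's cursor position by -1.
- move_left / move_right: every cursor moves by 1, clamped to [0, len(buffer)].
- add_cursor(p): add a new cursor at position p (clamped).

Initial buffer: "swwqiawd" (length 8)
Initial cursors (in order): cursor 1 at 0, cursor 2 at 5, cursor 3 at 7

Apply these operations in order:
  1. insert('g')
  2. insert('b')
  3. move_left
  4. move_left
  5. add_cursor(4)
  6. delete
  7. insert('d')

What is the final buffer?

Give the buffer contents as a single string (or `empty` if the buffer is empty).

After op 1 (insert('g')): buffer="gswwqigawgd" (len 11), cursors c1@1 c2@7 c3@10, authorship 1.....2..3.
After op 2 (insert('b')): buffer="gbswwqigbawgbd" (len 14), cursors c1@2 c2@9 c3@13, authorship 11.....22..33.
After op 3 (move_left): buffer="gbswwqigbawgbd" (len 14), cursors c1@1 c2@8 c3@12, authorship 11.....22..33.
After op 4 (move_left): buffer="gbswwqigbawgbd" (len 14), cursors c1@0 c2@7 c3@11, authorship 11.....22..33.
After op 5 (add_cursor(4)): buffer="gbswwqigbawgbd" (len 14), cursors c1@0 c4@4 c2@7 c3@11, authorship 11.....22..33.
After op 6 (delete): buffer="gbswqgbagbd" (len 11), cursors c1@0 c4@3 c2@5 c3@8, authorship 11...22.33.
After op 7 (insert('d')): buffer="dgbsdwqdgbadgbd" (len 15), cursors c1@1 c4@5 c2@8 c3@12, authorship 111.4..222.333.

Answer: dgbsdwqdgbadgbd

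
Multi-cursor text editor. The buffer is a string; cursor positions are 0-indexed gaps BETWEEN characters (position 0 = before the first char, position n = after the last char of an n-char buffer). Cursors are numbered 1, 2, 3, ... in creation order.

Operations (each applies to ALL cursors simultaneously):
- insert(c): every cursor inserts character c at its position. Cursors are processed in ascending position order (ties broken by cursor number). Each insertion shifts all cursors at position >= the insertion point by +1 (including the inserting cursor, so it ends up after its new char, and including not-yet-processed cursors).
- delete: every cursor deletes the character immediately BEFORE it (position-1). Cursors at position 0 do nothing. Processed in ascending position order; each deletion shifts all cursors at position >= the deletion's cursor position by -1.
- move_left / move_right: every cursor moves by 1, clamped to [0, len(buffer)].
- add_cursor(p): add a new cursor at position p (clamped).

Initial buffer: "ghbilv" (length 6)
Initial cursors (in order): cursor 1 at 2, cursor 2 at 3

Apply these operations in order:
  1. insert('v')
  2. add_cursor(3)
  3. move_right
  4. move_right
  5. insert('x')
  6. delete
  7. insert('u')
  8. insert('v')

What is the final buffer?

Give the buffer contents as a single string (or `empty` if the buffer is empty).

After op 1 (insert('v')): buffer="ghvbvilv" (len 8), cursors c1@3 c2@5, authorship ..1.2...
After op 2 (add_cursor(3)): buffer="ghvbvilv" (len 8), cursors c1@3 c3@3 c2@5, authorship ..1.2...
After op 3 (move_right): buffer="ghvbvilv" (len 8), cursors c1@4 c3@4 c2@6, authorship ..1.2...
After op 4 (move_right): buffer="ghvbvilv" (len 8), cursors c1@5 c3@5 c2@7, authorship ..1.2...
After op 5 (insert('x')): buffer="ghvbvxxilxv" (len 11), cursors c1@7 c3@7 c2@10, authorship ..1.213..2.
After op 6 (delete): buffer="ghvbvilv" (len 8), cursors c1@5 c3@5 c2@7, authorship ..1.2...
After op 7 (insert('u')): buffer="ghvbvuuiluv" (len 11), cursors c1@7 c3@7 c2@10, authorship ..1.213..2.
After op 8 (insert('v')): buffer="ghvbvuuvviluvv" (len 14), cursors c1@9 c3@9 c2@13, authorship ..1.21313..22.

Answer: ghvbvuuvviluvv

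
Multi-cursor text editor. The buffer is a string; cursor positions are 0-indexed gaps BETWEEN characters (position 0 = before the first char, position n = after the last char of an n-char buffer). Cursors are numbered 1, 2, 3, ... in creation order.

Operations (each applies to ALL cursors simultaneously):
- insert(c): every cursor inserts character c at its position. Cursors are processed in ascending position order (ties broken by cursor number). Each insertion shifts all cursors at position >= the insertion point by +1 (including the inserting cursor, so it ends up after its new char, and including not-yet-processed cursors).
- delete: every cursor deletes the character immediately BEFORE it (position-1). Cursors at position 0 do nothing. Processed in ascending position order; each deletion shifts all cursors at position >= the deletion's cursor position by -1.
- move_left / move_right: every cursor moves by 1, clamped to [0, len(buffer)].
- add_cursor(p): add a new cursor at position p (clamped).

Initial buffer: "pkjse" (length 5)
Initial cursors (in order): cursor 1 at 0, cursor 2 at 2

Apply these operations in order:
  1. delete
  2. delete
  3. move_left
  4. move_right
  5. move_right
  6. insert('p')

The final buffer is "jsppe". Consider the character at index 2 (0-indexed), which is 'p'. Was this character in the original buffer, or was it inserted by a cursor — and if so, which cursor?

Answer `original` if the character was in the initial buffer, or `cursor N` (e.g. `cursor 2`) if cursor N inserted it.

After op 1 (delete): buffer="pjse" (len 4), cursors c1@0 c2@1, authorship ....
After op 2 (delete): buffer="jse" (len 3), cursors c1@0 c2@0, authorship ...
After op 3 (move_left): buffer="jse" (len 3), cursors c1@0 c2@0, authorship ...
After op 4 (move_right): buffer="jse" (len 3), cursors c1@1 c2@1, authorship ...
After op 5 (move_right): buffer="jse" (len 3), cursors c1@2 c2@2, authorship ...
After op 6 (insert('p')): buffer="jsppe" (len 5), cursors c1@4 c2@4, authorship ..12.
Authorship (.=original, N=cursor N): . . 1 2 .
Index 2: author = 1

Answer: cursor 1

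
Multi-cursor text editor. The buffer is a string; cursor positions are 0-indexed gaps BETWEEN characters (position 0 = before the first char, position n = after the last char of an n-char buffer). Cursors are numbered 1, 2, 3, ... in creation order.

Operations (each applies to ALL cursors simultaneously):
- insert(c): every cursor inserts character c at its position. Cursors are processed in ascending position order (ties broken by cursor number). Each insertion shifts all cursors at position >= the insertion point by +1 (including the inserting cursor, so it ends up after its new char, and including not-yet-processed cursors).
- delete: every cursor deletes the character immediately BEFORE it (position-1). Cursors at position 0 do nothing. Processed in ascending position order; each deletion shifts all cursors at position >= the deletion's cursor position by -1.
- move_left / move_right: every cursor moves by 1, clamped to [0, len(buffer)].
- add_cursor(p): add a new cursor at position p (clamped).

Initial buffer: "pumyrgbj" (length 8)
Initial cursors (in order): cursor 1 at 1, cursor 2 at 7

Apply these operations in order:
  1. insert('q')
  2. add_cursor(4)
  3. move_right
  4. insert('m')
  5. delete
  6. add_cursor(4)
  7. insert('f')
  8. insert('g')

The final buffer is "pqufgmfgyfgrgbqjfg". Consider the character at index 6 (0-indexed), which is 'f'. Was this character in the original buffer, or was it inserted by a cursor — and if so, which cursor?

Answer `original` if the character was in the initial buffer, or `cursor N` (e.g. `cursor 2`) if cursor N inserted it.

Answer: cursor 4

Derivation:
After op 1 (insert('q')): buffer="pqumyrgbqj" (len 10), cursors c1@2 c2@9, authorship .1......2.
After op 2 (add_cursor(4)): buffer="pqumyrgbqj" (len 10), cursors c1@2 c3@4 c2@9, authorship .1......2.
After op 3 (move_right): buffer="pqumyrgbqj" (len 10), cursors c1@3 c3@5 c2@10, authorship .1......2.
After op 4 (insert('m')): buffer="pqummymrgbqjm" (len 13), cursors c1@4 c3@7 c2@13, authorship .1.1..3...2.2
After op 5 (delete): buffer="pqumyrgbqj" (len 10), cursors c1@3 c3@5 c2@10, authorship .1......2.
After op 6 (add_cursor(4)): buffer="pqumyrgbqj" (len 10), cursors c1@3 c4@4 c3@5 c2@10, authorship .1......2.
After op 7 (insert('f')): buffer="pqufmfyfrgbqjf" (len 14), cursors c1@4 c4@6 c3@8 c2@14, authorship .1.1.4.3...2.2
After op 8 (insert('g')): buffer="pqufgmfgyfgrgbqjfg" (len 18), cursors c1@5 c4@8 c3@11 c2@18, authorship .1.11.44.33...2.22
Authorship (.=original, N=cursor N): . 1 . 1 1 . 4 4 . 3 3 . . . 2 . 2 2
Index 6: author = 4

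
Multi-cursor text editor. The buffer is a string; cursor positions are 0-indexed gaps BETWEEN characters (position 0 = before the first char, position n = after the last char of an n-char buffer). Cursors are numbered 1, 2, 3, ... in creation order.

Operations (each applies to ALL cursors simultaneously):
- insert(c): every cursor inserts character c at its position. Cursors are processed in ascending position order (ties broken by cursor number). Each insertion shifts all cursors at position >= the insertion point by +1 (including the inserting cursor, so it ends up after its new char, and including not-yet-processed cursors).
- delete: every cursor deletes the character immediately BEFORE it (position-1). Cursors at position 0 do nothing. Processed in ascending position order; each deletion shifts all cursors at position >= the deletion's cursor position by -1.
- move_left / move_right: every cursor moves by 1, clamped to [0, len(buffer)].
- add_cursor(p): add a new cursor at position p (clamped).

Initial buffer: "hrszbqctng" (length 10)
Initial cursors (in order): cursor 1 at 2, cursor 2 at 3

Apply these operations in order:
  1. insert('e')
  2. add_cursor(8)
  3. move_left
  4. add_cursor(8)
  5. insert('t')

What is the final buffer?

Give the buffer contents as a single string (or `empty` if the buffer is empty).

After op 1 (insert('e')): buffer="hresezbqctng" (len 12), cursors c1@3 c2@5, authorship ..1.2.......
After op 2 (add_cursor(8)): buffer="hresezbqctng" (len 12), cursors c1@3 c2@5 c3@8, authorship ..1.2.......
After op 3 (move_left): buffer="hresezbqctng" (len 12), cursors c1@2 c2@4 c3@7, authorship ..1.2.......
After op 4 (add_cursor(8)): buffer="hresezbqctng" (len 12), cursors c1@2 c2@4 c3@7 c4@8, authorship ..1.2.......
After op 5 (insert('t')): buffer="hrtestezbtqtctng" (len 16), cursors c1@3 c2@6 c3@10 c4@12, authorship ..11.22..3.4....

Answer: hrtestezbtqtctng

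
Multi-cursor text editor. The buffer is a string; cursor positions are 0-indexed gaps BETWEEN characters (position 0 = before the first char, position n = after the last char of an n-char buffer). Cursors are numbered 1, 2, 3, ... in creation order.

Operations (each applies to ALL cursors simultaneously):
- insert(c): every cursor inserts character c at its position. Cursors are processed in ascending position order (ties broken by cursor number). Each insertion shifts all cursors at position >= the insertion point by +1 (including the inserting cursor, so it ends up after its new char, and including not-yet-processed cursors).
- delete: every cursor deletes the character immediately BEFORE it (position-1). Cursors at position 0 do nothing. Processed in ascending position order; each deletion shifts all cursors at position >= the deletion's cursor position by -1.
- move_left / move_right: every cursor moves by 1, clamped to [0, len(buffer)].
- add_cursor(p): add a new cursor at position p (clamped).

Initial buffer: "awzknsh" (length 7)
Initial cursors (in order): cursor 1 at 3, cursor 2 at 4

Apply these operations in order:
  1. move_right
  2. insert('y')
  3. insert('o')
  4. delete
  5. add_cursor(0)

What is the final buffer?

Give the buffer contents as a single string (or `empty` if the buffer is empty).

Answer: awzkynysh

Derivation:
After op 1 (move_right): buffer="awzknsh" (len 7), cursors c1@4 c2@5, authorship .......
After op 2 (insert('y')): buffer="awzkynysh" (len 9), cursors c1@5 c2@7, authorship ....1.2..
After op 3 (insert('o')): buffer="awzkyonyosh" (len 11), cursors c1@6 c2@9, authorship ....11.22..
After op 4 (delete): buffer="awzkynysh" (len 9), cursors c1@5 c2@7, authorship ....1.2..
After op 5 (add_cursor(0)): buffer="awzkynysh" (len 9), cursors c3@0 c1@5 c2@7, authorship ....1.2..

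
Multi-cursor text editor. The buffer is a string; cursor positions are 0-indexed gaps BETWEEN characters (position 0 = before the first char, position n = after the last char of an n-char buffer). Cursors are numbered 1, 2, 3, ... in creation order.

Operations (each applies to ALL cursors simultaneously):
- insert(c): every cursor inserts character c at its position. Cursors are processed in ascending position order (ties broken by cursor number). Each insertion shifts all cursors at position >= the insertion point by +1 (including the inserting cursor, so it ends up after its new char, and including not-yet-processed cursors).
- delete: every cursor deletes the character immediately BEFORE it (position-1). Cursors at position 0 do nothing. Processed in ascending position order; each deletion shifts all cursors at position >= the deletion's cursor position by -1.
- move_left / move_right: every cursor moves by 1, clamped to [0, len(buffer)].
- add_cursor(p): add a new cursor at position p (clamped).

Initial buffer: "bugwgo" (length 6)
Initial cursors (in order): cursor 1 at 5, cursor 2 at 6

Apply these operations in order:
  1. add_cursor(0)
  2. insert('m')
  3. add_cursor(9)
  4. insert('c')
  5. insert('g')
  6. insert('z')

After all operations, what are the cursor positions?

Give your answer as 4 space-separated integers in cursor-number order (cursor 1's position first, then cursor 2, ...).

Answer: 13 21 4 21

Derivation:
After op 1 (add_cursor(0)): buffer="bugwgo" (len 6), cursors c3@0 c1@5 c2@6, authorship ......
After op 2 (insert('m')): buffer="mbugwgmom" (len 9), cursors c3@1 c1@7 c2@9, authorship 3.....1.2
After op 3 (add_cursor(9)): buffer="mbugwgmom" (len 9), cursors c3@1 c1@7 c2@9 c4@9, authorship 3.....1.2
After op 4 (insert('c')): buffer="mcbugwgmcomcc" (len 13), cursors c3@2 c1@9 c2@13 c4@13, authorship 33.....11.224
After op 5 (insert('g')): buffer="mcgbugwgmcgomccgg" (len 17), cursors c3@3 c1@11 c2@17 c4@17, authorship 333.....111.22424
After op 6 (insert('z')): buffer="mcgzbugwgmcgzomccggzz" (len 21), cursors c3@4 c1@13 c2@21 c4@21, authorship 3333.....1111.2242424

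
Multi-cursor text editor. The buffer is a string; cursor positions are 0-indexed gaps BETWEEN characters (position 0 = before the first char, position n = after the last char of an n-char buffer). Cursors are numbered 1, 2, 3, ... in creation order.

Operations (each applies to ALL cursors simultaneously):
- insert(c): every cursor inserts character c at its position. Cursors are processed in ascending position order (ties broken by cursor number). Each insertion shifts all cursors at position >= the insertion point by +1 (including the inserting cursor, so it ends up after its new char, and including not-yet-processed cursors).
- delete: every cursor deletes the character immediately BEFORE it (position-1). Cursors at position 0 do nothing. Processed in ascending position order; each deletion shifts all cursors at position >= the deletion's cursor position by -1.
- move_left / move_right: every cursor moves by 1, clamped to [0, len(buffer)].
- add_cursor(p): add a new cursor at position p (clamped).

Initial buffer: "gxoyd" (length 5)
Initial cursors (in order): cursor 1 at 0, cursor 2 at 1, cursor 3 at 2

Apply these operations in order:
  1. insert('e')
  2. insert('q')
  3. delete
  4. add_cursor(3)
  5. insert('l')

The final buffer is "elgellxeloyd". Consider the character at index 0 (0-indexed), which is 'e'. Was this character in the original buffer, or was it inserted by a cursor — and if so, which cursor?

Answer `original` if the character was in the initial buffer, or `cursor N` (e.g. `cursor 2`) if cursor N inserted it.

After op 1 (insert('e')): buffer="egexeoyd" (len 8), cursors c1@1 c2@3 c3@5, authorship 1.2.3...
After op 2 (insert('q')): buffer="eqgeqxeqoyd" (len 11), cursors c1@2 c2@5 c3@8, authorship 11.22.33...
After op 3 (delete): buffer="egexeoyd" (len 8), cursors c1@1 c2@3 c3@5, authorship 1.2.3...
After op 4 (add_cursor(3)): buffer="egexeoyd" (len 8), cursors c1@1 c2@3 c4@3 c3@5, authorship 1.2.3...
After op 5 (insert('l')): buffer="elgellxeloyd" (len 12), cursors c1@2 c2@6 c4@6 c3@9, authorship 11.224.33...
Authorship (.=original, N=cursor N): 1 1 . 2 2 4 . 3 3 . . .
Index 0: author = 1

Answer: cursor 1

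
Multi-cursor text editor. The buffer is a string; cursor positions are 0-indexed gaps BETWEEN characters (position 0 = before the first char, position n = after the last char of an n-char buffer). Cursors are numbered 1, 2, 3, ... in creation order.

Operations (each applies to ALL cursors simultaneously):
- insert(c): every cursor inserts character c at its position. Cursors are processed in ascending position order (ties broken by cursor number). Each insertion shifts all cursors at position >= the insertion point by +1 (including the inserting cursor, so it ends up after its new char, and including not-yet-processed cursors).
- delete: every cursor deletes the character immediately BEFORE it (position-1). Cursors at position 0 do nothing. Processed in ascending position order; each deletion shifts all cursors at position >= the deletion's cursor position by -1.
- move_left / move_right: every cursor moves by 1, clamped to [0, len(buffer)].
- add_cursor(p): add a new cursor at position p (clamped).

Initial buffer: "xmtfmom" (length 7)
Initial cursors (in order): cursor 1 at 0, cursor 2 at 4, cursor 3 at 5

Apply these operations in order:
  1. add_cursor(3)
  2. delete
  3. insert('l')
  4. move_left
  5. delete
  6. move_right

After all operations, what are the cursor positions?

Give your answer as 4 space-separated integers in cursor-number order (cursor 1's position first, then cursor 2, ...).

Answer: 1 3 3 3

Derivation:
After op 1 (add_cursor(3)): buffer="xmtfmom" (len 7), cursors c1@0 c4@3 c2@4 c3@5, authorship .......
After op 2 (delete): buffer="xmom" (len 4), cursors c1@0 c2@2 c3@2 c4@2, authorship ....
After op 3 (insert('l')): buffer="lxmlllom" (len 8), cursors c1@1 c2@6 c3@6 c4@6, authorship 1..234..
After op 4 (move_left): buffer="lxmlllom" (len 8), cursors c1@0 c2@5 c3@5 c4@5, authorship 1..234..
After op 5 (delete): buffer="lxlom" (len 5), cursors c1@0 c2@2 c3@2 c4@2, authorship 1.4..
After op 6 (move_right): buffer="lxlom" (len 5), cursors c1@1 c2@3 c3@3 c4@3, authorship 1.4..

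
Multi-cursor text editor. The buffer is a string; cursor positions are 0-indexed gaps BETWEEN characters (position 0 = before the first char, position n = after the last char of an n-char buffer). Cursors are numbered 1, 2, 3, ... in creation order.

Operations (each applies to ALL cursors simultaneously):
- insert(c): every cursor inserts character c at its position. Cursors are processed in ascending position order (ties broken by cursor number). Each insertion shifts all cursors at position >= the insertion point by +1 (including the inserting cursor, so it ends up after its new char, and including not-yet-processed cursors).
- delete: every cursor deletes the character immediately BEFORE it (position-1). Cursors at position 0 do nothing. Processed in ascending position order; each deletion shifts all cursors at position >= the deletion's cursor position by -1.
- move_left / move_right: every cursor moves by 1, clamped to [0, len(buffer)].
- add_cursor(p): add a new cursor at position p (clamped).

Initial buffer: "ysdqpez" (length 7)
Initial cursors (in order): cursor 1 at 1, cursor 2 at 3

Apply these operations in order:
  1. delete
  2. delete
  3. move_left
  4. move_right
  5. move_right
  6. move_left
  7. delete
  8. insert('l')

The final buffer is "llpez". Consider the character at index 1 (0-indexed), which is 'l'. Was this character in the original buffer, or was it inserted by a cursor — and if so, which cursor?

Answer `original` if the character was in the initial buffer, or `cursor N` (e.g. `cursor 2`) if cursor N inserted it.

Answer: cursor 2

Derivation:
After op 1 (delete): buffer="sqpez" (len 5), cursors c1@0 c2@1, authorship .....
After op 2 (delete): buffer="qpez" (len 4), cursors c1@0 c2@0, authorship ....
After op 3 (move_left): buffer="qpez" (len 4), cursors c1@0 c2@0, authorship ....
After op 4 (move_right): buffer="qpez" (len 4), cursors c1@1 c2@1, authorship ....
After op 5 (move_right): buffer="qpez" (len 4), cursors c1@2 c2@2, authorship ....
After op 6 (move_left): buffer="qpez" (len 4), cursors c1@1 c2@1, authorship ....
After op 7 (delete): buffer="pez" (len 3), cursors c1@0 c2@0, authorship ...
After op 8 (insert('l')): buffer="llpez" (len 5), cursors c1@2 c2@2, authorship 12...
Authorship (.=original, N=cursor N): 1 2 . . .
Index 1: author = 2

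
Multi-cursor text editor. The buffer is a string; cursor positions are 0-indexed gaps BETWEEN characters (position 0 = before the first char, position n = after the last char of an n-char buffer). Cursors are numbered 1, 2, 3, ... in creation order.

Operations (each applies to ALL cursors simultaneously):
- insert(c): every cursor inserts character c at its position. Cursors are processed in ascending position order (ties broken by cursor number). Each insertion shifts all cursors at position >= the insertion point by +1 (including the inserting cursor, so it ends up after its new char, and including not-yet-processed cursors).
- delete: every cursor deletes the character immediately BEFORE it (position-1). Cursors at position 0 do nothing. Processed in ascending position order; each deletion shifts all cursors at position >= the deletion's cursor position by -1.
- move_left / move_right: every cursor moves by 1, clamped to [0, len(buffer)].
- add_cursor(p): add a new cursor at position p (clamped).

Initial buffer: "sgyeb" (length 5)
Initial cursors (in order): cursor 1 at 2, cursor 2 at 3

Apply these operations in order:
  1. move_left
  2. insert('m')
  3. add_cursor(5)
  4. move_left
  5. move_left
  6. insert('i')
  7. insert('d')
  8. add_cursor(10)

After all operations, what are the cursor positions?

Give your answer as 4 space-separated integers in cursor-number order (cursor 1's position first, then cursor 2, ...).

After op 1 (move_left): buffer="sgyeb" (len 5), cursors c1@1 c2@2, authorship .....
After op 2 (insert('m')): buffer="smgmyeb" (len 7), cursors c1@2 c2@4, authorship .1.2...
After op 3 (add_cursor(5)): buffer="smgmyeb" (len 7), cursors c1@2 c2@4 c3@5, authorship .1.2...
After op 4 (move_left): buffer="smgmyeb" (len 7), cursors c1@1 c2@3 c3@4, authorship .1.2...
After op 5 (move_left): buffer="smgmyeb" (len 7), cursors c1@0 c2@2 c3@3, authorship .1.2...
After op 6 (insert('i')): buffer="ismigimyeb" (len 10), cursors c1@1 c2@4 c3@6, authorship 1.12.32...
After op 7 (insert('d')): buffer="idsmidgidmyeb" (len 13), cursors c1@2 c2@6 c3@9, authorship 11.122.332...
After op 8 (add_cursor(10)): buffer="idsmidgidmyeb" (len 13), cursors c1@2 c2@6 c3@9 c4@10, authorship 11.122.332...

Answer: 2 6 9 10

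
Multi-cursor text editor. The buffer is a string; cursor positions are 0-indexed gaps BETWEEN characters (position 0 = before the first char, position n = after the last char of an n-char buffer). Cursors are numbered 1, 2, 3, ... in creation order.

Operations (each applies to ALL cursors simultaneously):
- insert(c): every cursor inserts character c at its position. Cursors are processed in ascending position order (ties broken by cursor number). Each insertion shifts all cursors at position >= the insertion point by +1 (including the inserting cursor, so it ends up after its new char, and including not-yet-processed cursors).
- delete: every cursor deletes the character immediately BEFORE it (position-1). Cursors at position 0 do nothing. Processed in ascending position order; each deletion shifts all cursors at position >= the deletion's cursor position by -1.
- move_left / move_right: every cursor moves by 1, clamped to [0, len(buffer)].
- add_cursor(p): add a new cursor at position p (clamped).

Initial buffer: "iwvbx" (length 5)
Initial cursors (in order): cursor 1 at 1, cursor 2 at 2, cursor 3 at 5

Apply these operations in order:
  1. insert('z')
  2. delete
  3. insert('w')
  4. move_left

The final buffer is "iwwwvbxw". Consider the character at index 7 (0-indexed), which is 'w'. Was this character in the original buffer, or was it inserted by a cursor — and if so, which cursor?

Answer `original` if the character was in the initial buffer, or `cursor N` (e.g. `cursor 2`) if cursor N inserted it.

Answer: cursor 3

Derivation:
After op 1 (insert('z')): buffer="izwzvbxz" (len 8), cursors c1@2 c2@4 c3@8, authorship .1.2...3
After op 2 (delete): buffer="iwvbx" (len 5), cursors c1@1 c2@2 c3@5, authorship .....
After op 3 (insert('w')): buffer="iwwwvbxw" (len 8), cursors c1@2 c2@4 c3@8, authorship .1.2...3
After op 4 (move_left): buffer="iwwwvbxw" (len 8), cursors c1@1 c2@3 c3@7, authorship .1.2...3
Authorship (.=original, N=cursor N): . 1 . 2 . . . 3
Index 7: author = 3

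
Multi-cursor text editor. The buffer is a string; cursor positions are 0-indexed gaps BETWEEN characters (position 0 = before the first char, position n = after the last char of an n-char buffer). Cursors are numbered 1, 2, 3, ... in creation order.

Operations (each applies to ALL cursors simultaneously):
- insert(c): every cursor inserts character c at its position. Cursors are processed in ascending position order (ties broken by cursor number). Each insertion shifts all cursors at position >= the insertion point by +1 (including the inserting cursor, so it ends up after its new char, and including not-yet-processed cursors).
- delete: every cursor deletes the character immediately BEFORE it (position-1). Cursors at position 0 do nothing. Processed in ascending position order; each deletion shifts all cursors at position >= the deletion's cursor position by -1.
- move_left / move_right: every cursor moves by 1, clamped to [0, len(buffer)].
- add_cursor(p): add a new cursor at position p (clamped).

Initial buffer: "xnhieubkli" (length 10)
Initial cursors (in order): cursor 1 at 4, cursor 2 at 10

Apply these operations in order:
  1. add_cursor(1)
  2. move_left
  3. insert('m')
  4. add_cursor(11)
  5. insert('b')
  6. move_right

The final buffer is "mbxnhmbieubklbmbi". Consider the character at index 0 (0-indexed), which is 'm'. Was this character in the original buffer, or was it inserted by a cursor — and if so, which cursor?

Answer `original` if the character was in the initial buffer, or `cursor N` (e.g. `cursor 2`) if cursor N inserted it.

After op 1 (add_cursor(1)): buffer="xnhieubkli" (len 10), cursors c3@1 c1@4 c2@10, authorship ..........
After op 2 (move_left): buffer="xnhieubkli" (len 10), cursors c3@0 c1@3 c2@9, authorship ..........
After op 3 (insert('m')): buffer="mxnhmieubklmi" (len 13), cursors c3@1 c1@5 c2@12, authorship 3...1......2.
After op 4 (add_cursor(11)): buffer="mxnhmieubklmi" (len 13), cursors c3@1 c1@5 c4@11 c2@12, authorship 3...1......2.
After op 5 (insert('b')): buffer="mbxnhmbieubklbmbi" (len 17), cursors c3@2 c1@7 c4@14 c2@16, authorship 33...11......422.
After op 6 (move_right): buffer="mbxnhmbieubklbmbi" (len 17), cursors c3@3 c1@8 c4@15 c2@17, authorship 33...11......422.
Authorship (.=original, N=cursor N): 3 3 . . . 1 1 . . . . . . 4 2 2 .
Index 0: author = 3

Answer: cursor 3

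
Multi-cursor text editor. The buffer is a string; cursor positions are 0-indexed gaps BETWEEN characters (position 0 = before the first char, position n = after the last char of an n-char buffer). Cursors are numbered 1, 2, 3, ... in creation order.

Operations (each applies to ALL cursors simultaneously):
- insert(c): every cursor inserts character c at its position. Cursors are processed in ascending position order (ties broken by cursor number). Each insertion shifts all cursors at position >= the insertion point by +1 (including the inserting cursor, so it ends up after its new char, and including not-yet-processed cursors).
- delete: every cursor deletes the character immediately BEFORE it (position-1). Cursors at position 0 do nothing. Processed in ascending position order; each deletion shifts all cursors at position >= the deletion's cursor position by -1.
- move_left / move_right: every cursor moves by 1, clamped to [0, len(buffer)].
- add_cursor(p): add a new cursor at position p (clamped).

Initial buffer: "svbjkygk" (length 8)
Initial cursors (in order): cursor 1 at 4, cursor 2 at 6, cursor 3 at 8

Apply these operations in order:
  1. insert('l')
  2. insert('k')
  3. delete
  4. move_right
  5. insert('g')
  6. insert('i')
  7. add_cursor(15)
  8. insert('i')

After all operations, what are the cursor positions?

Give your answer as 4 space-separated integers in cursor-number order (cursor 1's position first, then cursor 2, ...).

Answer: 9 15 21 18

Derivation:
After op 1 (insert('l')): buffer="svbjlkylgkl" (len 11), cursors c1@5 c2@8 c3@11, authorship ....1..2..3
After op 2 (insert('k')): buffer="svbjlkkylkgklk" (len 14), cursors c1@6 c2@10 c3@14, authorship ....11..22..33
After op 3 (delete): buffer="svbjlkylgkl" (len 11), cursors c1@5 c2@8 c3@11, authorship ....1..2..3
After op 4 (move_right): buffer="svbjlkylgkl" (len 11), cursors c1@6 c2@9 c3@11, authorship ....1..2..3
After op 5 (insert('g')): buffer="svbjlkgylggklg" (len 14), cursors c1@7 c2@11 c3@14, authorship ....1.1.2.2.33
After op 6 (insert('i')): buffer="svbjlkgiylggiklgi" (len 17), cursors c1@8 c2@13 c3@17, authorship ....1.11.2.22.333
After op 7 (add_cursor(15)): buffer="svbjlkgiylggiklgi" (len 17), cursors c1@8 c2@13 c4@15 c3@17, authorship ....1.11.2.22.333
After op 8 (insert('i')): buffer="svbjlkgiiylggiikligii" (len 21), cursors c1@9 c2@15 c4@18 c3@21, authorship ....1.111.2.222.34333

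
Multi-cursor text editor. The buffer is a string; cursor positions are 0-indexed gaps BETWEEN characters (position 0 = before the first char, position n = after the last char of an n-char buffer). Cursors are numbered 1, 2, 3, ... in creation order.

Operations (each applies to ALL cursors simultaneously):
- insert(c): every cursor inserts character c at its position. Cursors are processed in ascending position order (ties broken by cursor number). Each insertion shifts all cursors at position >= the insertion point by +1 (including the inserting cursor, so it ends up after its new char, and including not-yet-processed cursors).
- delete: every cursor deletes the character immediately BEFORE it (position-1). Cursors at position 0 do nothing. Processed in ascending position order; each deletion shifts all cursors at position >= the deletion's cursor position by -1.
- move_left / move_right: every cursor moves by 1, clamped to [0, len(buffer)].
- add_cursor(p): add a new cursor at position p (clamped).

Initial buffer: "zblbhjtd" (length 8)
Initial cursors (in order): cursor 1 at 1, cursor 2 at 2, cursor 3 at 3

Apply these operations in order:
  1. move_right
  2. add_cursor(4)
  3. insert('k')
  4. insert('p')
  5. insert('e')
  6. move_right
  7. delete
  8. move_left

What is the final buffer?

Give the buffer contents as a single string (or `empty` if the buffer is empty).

After op 1 (move_right): buffer="zblbhjtd" (len 8), cursors c1@2 c2@3 c3@4, authorship ........
After op 2 (add_cursor(4)): buffer="zblbhjtd" (len 8), cursors c1@2 c2@3 c3@4 c4@4, authorship ........
After op 3 (insert('k')): buffer="zbklkbkkhjtd" (len 12), cursors c1@3 c2@5 c3@8 c4@8, authorship ..1.2.34....
After op 4 (insert('p')): buffer="zbkplkpbkkpphjtd" (len 16), cursors c1@4 c2@7 c3@12 c4@12, authorship ..11.22.3434....
After op 5 (insert('e')): buffer="zbkpelkpebkkppeehjtd" (len 20), cursors c1@5 c2@9 c3@16 c4@16, authorship ..111.222.343434....
After op 6 (move_right): buffer="zbkpelkpebkkppeehjtd" (len 20), cursors c1@6 c2@10 c3@17 c4@17, authorship ..111.222.343434....
After op 7 (delete): buffer="zbkpekpekkppejtd" (len 16), cursors c1@5 c2@8 c3@13 c4@13, authorship ..11122234343...
After op 8 (move_left): buffer="zbkpekpekkppejtd" (len 16), cursors c1@4 c2@7 c3@12 c4@12, authorship ..11122234343...

Answer: zbkpekpekkppejtd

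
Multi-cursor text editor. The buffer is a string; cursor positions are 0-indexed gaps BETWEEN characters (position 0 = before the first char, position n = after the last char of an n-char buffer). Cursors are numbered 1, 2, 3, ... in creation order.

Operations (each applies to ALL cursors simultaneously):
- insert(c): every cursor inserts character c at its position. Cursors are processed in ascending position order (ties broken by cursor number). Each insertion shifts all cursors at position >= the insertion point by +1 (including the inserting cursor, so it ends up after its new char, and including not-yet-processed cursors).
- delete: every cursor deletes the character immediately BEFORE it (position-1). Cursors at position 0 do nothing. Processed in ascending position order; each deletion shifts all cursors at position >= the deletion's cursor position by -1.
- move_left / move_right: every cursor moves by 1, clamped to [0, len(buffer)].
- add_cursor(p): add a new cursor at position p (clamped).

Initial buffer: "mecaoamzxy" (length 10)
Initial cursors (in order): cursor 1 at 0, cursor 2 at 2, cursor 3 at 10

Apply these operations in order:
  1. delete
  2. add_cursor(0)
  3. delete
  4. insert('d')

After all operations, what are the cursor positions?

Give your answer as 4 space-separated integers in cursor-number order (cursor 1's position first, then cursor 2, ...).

After op 1 (delete): buffer="mcaoamzx" (len 8), cursors c1@0 c2@1 c3@8, authorship ........
After op 2 (add_cursor(0)): buffer="mcaoamzx" (len 8), cursors c1@0 c4@0 c2@1 c3@8, authorship ........
After op 3 (delete): buffer="caoamz" (len 6), cursors c1@0 c2@0 c4@0 c3@6, authorship ......
After op 4 (insert('d')): buffer="dddcaoamzd" (len 10), cursors c1@3 c2@3 c4@3 c3@10, authorship 124......3

Answer: 3 3 10 3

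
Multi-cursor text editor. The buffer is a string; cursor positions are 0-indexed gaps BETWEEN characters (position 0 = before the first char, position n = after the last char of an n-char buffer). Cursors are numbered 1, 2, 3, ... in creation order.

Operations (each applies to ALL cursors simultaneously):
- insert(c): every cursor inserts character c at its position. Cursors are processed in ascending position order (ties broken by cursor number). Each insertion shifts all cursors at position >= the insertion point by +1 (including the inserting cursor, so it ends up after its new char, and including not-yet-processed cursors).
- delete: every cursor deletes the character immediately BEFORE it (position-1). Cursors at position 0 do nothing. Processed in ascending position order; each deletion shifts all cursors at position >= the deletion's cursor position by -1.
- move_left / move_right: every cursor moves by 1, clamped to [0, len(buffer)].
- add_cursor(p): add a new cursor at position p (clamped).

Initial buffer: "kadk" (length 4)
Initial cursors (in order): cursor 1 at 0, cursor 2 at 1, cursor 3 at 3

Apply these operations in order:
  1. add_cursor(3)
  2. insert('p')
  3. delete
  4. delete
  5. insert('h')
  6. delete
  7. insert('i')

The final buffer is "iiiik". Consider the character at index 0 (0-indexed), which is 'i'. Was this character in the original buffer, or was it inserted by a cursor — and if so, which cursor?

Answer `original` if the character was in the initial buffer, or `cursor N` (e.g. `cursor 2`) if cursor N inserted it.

Answer: cursor 1

Derivation:
After op 1 (add_cursor(3)): buffer="kadk" (len 4), cursors c1@0 c2@1 c3@3 c4@3, authorship ....
After op 2 (insert('p')): buffer="pkpadppk" (len 8), cursors c1@1 c2@3 c3@7 c4@7, authorship 1.2..34.
After op 3 (delete): buffer="kadk" (len 4), cursors c1@0 c2@1 c3@3 c4@3, authorship ....
After op 4 (delete): buffer="k" (len 1), cursors c1@0 c2@0 c3@0 c4@0, authorship .
After op 5 (insert('h')): buffer="hhhhk" (len 5), cursors c1@4 c2@4 c3@4 c4@4, authorship 1234.
After op 6 (delete): buffer="k" (len 1), cursors c1@0 c2@0 c3@0 c4@0, authorship .
After op 7 (insert('i')): buffer="iiiik" (len 5), cursors c1@4 c2@4 c3@4 c4@4, authorship 1234.
Authorship (.=original, N=cursor N): 1 2 3 4 .
Index 0: author = 1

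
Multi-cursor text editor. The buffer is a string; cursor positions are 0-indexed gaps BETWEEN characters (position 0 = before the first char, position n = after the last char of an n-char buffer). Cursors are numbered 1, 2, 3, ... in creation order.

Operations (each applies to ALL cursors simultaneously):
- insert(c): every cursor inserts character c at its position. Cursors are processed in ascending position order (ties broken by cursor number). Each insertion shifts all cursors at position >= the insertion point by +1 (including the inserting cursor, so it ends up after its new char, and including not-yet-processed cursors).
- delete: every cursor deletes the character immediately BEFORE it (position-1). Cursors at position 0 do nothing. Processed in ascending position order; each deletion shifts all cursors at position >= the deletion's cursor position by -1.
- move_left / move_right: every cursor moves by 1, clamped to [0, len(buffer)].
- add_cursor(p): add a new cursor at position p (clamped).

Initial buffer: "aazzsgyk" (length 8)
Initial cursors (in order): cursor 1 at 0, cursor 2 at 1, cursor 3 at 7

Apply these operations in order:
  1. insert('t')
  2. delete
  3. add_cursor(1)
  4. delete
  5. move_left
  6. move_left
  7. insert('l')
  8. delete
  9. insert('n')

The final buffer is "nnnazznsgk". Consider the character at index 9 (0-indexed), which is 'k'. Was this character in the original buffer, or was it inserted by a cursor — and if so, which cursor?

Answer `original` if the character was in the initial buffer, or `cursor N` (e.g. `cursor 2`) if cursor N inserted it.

Answer: original

Derivation:
After op 1 (insert('t')): buffer="tatazzsgytk" (len 11), cursors c1@1 c2@3 c3@10, authorship 1.2......3.
After op 2 (delete): buffer="aazzsgyk" (len 8), cursors c1@0 c2@1 c3@7, authorship ........
After op 3 (add_cursor(1)): buffer="aazzsgyk" (len 8), cursors c1@0 c2@1 c4@1 c3@7, authorship ........
After op 4 (delete): buffer="azzsgk" (len 6), cursors c1@0 c2@0 c4@0 c3@5, authorship ......
After op 5 (move_left): buffer="azzsgk" (len 6), cursors c1@0 c2@0 c4@0 c3@4, authorship ......
After op 6 (move_left): buffer="azzsgk" (len 6), cursors c1@0 c2@0 c4@0 c3@3, authorship ......
After op 7 (insert('l')): buffer="lllazzlsgk" (len 10), cursors c1@3 c2@3 c4@3 c3@7, authorship 124...3...
After op 8 (delete): buffer="azzsgk" (len 6), cursors c1@0 c2@0 c4@0 c3@3, authorship ......
After op 9 (insert('n')): buffer="nnnazznsgk" (len 10), cursors c1@3 c2@3 c4@3 c3@7, authorship 124...3...
Authorship (.=original, N=cursor N): 1 2 4 . . . 3 . . .
Index 9: author = original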